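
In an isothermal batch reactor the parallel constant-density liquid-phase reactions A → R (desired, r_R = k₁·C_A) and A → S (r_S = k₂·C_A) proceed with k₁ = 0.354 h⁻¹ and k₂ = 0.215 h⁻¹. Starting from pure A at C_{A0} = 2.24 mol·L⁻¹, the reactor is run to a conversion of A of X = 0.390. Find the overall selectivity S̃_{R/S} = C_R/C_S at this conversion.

C_A = C_{A0}(1−X) = 1.366 mol·L⁻¹.
Both paths are first order in A, so the instantaneous fraction to R is constant: dC_R/d(−C_A) = k₁/(k₁+k₂) = 0.6221.
C_R = 0.6221·(C_{A0}−C_A) = 0.6221×0.8736 = 0.544 mol·L⁻¹.
C_S = (C_{A0}−C_A)−C_R = 0.3301 mol·L⁻¹; S̃_{R/S} = 0.5435/0.3301 = 1.65.

1.65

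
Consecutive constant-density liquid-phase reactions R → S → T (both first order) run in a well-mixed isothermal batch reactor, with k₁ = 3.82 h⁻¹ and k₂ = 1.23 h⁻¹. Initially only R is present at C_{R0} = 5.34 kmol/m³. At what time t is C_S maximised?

0.438 h

Setting dC_S/dt = 0 gives t_opt = ln(k₂/k₁)/(k₂−k₁).
= ln(1.23/3.82)/(1.23−3.82) = ln(0.3220)/-2.590 = -1.133/-2.590 = 0.438 h.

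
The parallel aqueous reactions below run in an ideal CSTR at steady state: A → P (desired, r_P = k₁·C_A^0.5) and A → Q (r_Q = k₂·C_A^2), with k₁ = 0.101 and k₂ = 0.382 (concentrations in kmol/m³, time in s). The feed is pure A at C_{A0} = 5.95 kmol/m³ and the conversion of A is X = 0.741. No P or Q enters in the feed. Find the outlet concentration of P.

Exit C_A = C_{A0}(1−X) = 5.95×0.259 = 1.541 kmol/m³.
A CSTR operates uniformly at the exit composition, giving r_P = 0.1254 and r_Q = 0.9072 (each k·C_A^n at C_A = 1.541).
Fraction of consumed A going to P: r_P/(r_P+r_Q) = 0.1214.
C_P = 0.1214·C_{A0}·X = 0.1214×5.95×0.741 = 0.535 kmol/m³.

0.535 kmol/m³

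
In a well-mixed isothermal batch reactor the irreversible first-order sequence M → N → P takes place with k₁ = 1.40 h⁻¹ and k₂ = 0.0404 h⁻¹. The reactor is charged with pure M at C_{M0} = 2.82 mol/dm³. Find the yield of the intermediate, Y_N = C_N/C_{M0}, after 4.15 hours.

Solving the coupled first-order balances gives C_N(t) = [k₁/(k₂−k₁)]·C_{M0}·(e^(−k₁t) − e^(−k₂t)).
e^(−k₁t) = e^(−1.40×4.15) = e^(−5.810) = 0.002997; e^(−k₂t) = e^(−0.1677) = 0.8456.
C_N = 1.40×2.82/(0.0404−1.40) × (0.002997−0.8456) = (-2.904)×(-0.8426) = 2.447 mol/dm³.
Y_N = C_N/C_{M0} = 2.447/2.82 = 0.868.

0.868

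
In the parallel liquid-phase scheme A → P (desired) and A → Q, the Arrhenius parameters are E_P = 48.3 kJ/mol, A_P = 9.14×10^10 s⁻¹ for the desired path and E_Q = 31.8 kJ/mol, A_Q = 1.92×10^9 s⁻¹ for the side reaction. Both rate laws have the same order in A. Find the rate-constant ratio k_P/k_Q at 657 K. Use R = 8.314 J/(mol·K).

With equal orders, S_{P/Q} = k_P/k_Q = (A_P/A_Q)·exp[(E_Q−E_P)/(RT)].
(E_Q−E_P)/(RT) = (31.8−48.3)×10³/(8.314×657) = -16500/5462 = -3.021.
k_P/k_Q = (9.14×10^10/1.92×10^9)·exp(-3.021) = 47.60 × 0.04877 = 2.32.

2.32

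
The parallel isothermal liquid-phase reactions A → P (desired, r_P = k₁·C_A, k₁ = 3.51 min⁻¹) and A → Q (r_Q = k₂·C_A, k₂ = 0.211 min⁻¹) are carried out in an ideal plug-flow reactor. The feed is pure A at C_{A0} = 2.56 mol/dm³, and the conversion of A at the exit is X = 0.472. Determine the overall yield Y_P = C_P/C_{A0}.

C_A = C_{A0}(1−X) = 1.352 mol/dm³.
Both paths are first order in A, so the instantaneous fraction to P is constant: dC_P/d(−C_A) = k₁/(k₁+k₂) = 0.9433.
C_P = 0.9433·(C_{A0}−C_A) = 0.9433×1.208 = 1.14 mol/dm³.
Y_P = C_P/C_{A0} = 1.140/2.56 = 0.445.

0.445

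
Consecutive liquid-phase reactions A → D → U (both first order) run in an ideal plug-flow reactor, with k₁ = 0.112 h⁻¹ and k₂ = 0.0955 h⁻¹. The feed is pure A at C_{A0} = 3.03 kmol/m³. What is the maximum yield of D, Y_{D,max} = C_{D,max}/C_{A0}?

0.398

Evaluating C_D at τ_opt = ln(k₂/k₁)/(k₂−k₁) gives C_{D,max}/C_{A0} = (k₁/k₂)^[k₂/(k₂−k₁)].
= (0.112/0.0955)^(0.0955/(0.0955−0.112)) = (1.173)^(-5.788) = 0.3976.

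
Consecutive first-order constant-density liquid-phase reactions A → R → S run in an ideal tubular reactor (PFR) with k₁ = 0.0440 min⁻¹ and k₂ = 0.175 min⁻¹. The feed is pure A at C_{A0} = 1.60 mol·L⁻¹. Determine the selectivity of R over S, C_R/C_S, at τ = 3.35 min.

3.02

Solving the coupled first-order balances gives C_R(τ) = [k₁/(k₂−k₁)]·C_{A0}·(e^(−k₁τ) − e^(−k₂τ)).
e^(−k₁τ) = e^(−0.0440×3.35) = e^(−0.1474) = 0.8629; e^(−k₂τ) = e^(−0.5862) = 0.5564.
C_R = 0.0440×1.60/(0.175−0.0440) × (0.8629−0.5564) = 0.5374×0.3065 = 0.1647 mol·L⁻¹.
C_A = C_{A0}e^(−k₁τ) = 1.381 mol·L⁻¹, so C_S = C_{A0}−C_A−C_R = 0.05455 mol·L⁻¹; C_R/C_S = 3.02.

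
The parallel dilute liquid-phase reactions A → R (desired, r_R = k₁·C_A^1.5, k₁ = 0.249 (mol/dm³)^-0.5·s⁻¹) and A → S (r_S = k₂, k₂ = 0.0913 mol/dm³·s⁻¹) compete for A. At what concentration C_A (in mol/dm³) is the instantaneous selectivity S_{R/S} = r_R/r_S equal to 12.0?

2.69 mol/dm³

S_{R/S} = (k₁/k₂)·C_A^1.5 ⇒ C_A = (S·k₂/k₁)^(1/1.5).
= (12.0×0.0913/0.249)^(0.6667) = (4.400)^(0.6667) = 2.69 mol/dm³.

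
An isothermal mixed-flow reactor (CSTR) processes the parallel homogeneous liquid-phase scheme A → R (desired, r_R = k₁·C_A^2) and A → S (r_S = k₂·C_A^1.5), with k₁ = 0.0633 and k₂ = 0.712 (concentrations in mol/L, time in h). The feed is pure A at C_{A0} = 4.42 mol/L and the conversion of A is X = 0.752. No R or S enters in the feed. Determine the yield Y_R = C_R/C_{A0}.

0.0640

Exit C_A = C_{A0}(1−X) = 4.42×0.248 = 1.096 mol/L.
In a CSTR the entire volume is at exit conditions, so r_R = 0.0633×1.096^2 = 0.07606 and r_S = 0.712×1.096^1.5 = 0.8171.
Fraction of consumed A going to R: r_R/(r_R+r_S) = 0.08515.
C_R = 0.08515·C_{A0}·X = 0.08515×4.42×0.752 = 0.283 mol/L; Y_R = C_R/C_{A0} = 0.0640.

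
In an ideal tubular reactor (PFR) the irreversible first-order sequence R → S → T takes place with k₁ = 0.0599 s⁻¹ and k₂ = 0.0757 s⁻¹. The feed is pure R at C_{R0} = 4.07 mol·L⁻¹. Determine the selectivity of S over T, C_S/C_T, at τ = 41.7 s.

Solving the coupled first-order balances gives C_S(τ) = [k₁/(k₂−k₁)]·C_{R0}·(e^(−k₁τ) − e^(−k₂τ)).
e^(−k₁τ) = e^(−0.0599×41.7) = e^(−2.498) = 0.08226; e^(−k₂τ) = e^(−3.157) = 0.04257.
C_S = 0.0599×4.07/(0.0757−0.0599) × (0.08226−0.04257) = 15.43×0.03970 = 0.6125 mol·L⁻¹.
C_R = C_{R0}e^(−k₁τ) = 0.3348 mol·L⁻¹, so C_T = C_{R0}−C_R−C_S = 3.123 mol·L⁻¹; C_S/C_T = 0.196.

0.196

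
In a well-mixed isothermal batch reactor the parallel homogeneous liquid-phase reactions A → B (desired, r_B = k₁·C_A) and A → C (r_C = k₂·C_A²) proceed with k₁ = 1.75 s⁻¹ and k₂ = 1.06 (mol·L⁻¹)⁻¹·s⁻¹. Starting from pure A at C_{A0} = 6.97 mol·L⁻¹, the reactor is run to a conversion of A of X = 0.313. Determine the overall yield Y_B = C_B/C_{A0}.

C_A = C_{A0}(1−X) = 4.788 mol·L⁻¹.
Along a PFR/batch, dC_B/dC_A = −r_B/(r_B+r_C) = −k₁/(k₁+k₂·C_A).
Integrating from C_{A0} to C_A: C_B = (1.75/1.06)·ln[(1.75+1.06·6.97)/(1.75+1.06·4.79)] = 1.651·ln(9.138/6.826) = 0.4817 mol·L⁻¹.
Y_B = C_B/C_{A0} = 0.4817/6.97 = 0.0691.

0.0691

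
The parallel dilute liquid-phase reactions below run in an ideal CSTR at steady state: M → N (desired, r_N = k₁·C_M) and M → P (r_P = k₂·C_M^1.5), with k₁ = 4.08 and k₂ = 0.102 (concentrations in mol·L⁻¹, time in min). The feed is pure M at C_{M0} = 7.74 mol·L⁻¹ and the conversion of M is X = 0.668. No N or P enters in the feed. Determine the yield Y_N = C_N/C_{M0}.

Exit C_M = C_{M0}(1−X) = 7.74×0.332 = 2.570 mol·L⁻¹.
In a CSTR the entire volume is at exit conditions, so r_N = 4.08×2.570 = 10.48 and r_P = 0.102×2.570^1.5 = 0.4202.
Fraction of consumed M going to N: r_N/(r_N+r_P) = 0.9615.
C_N = 0.9615·C_{M0}·X = 0.9615×7.74×0.668 = 4.97 mol·L⁻¹; Y_N = C_N/C_{M0} = 0.642.

0.642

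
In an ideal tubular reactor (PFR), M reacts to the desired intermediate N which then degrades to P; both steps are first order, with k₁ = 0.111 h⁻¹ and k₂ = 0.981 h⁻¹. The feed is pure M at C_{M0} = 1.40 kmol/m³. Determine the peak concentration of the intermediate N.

For a first-order series the maximum intermediate yield is C_{N,max}/C_{M0} = (k₁/k₂)^[k₂/(k₂−k₁)].
= (0.111/0.981)^(0.981/(0.981−0.111)) = (0.1131)^(1.128) = 0.08569.
C_{N,max} = 0.08569×1.40 = 0.120 kmol/m³.

0.120 kmol/m³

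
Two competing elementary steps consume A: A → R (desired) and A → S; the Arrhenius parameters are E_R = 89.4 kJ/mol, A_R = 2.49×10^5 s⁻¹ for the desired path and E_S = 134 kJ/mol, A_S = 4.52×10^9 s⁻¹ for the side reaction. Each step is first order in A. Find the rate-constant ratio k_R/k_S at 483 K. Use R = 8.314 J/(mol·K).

3.67

Since both paths have the same order in A, the concentration cancels and S_{R/S} = k_R/k_S = (A_R/A_S)·exp[(E_S−E_R)/(RT)].
(E_S−E_R)/(RT) = (134−89.4)×10³/(8.314×483) = 44600/4016 = 11.11.
k_R/k_S = (2.49×10^5/4.52×10^9)·exp(11.11) = 5.509×10^-5 × 66604 = 3.67.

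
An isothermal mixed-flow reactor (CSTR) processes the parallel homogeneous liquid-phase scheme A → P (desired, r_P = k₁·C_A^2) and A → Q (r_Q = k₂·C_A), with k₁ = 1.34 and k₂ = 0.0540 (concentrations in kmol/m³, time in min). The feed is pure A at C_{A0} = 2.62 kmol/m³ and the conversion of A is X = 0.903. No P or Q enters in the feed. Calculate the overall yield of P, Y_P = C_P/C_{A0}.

Exit C_A = C_{A0}(1−X) = 2.62×0.0970 = 0.2541 kmol/m³.
In a CSTR the entire volume is at exit conditions, so r_P = 1.34×0.2541^2 = 0.08655 and r_Q = 0.0540×0.2541 = 0.01372.
Fraction of consumed A going to P: r_P/(r_P+r_Q) = 0.8631.
C_P = 0.8631·C_{A0}·X = 0.8631×2.62×0.903 = 2.04 kmol/m³; Y_P = C_P/C_{A0} = 0.779.

0.779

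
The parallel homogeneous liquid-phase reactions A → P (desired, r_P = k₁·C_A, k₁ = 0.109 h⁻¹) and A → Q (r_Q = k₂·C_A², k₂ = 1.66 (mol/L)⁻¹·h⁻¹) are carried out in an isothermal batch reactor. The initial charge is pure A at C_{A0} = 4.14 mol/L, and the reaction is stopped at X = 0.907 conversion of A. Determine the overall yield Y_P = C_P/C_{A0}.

0.0354

C_A = C_{A0}(1−X) = 0.3850 mol/L.
Along a PFR/batch, dC_P/dC_A = −r_P/(r_P+r_Q) = −k₁/(k₁+k₂·C_A).
Integrating from C_{A0} to C_A: C_P = (0.109/1.66)·ln[(0.109+1.66·4.14)/(0.109+1.66·0.385)] = 0.06566·ln(6.981/0.7481) = 0.1467 mol/L.
Y_P = C_P/C_{A0} = 0.1467/4.14 = 0.0354.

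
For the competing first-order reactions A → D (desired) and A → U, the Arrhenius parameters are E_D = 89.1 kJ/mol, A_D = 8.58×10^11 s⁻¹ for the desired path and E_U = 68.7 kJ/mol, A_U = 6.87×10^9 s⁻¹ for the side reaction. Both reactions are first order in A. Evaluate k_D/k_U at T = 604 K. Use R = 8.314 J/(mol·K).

With equal orders, S_{D/U} = k_D/k_U = (A_D/A_U)·exp[(E_U−E_D)/(RT)].
(E_U−E_D)/(RT) = (68.7−89.1)×10³/(8.314×604) = -20400/5022 = -4.062.
k_D/k_U = (8.58×10^11/6.87×10^9)·exp(-4.062) = 124.9 × 0.01721 = 2.15.

2.15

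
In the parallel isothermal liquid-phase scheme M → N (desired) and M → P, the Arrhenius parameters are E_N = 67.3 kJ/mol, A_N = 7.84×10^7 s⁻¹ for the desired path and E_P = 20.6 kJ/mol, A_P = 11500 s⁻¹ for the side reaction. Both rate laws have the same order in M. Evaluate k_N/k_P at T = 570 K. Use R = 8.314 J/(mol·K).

0.358

k_N/k_P = (A_N/A_P)·exp[−(E_N−E_P)/(RT)] = (A_N/A_P)·exp[(E_P−E_N)/(RT)].
(E_P−E_N)/(RT) = (20.6−67.3)×10³/(8.314×570) = -46700/4739 = -9.854.
k_N/k_P = (7.84×10^7/11500)·exp(-9.854) = 6817 × 5.251×10^-5 = 0.358.
Since E_N > E_P, raising the temperature improves selectivity toward N.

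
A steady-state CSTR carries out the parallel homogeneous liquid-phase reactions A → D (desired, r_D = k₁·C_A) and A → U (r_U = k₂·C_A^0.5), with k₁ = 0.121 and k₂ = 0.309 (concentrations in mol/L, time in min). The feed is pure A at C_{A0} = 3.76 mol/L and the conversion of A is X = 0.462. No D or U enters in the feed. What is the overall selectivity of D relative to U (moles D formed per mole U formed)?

0.557

Exit C_A = C_{A0}(1−X) = 3.76×0.538 = 2.023 mol/L.
Rates in a CSTR are evaluated at the outlet concentration: r_D = 0.121×2.023 = 0.2448, r_U = 0.309×2.023^0.5 = 0.4395.
Overall selectivity = C_D/C_U = r_Dτ/(r_Uτ) = r_D/r_U = 0.557.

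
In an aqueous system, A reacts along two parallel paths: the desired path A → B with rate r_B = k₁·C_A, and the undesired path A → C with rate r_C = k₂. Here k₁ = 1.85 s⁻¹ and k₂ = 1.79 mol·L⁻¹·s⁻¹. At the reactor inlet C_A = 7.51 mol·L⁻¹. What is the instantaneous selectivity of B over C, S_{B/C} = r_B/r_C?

S_{B/C} = r_B/r_C = (k₁·C_A)/(k₂) = (k₁/k₂)·C_A.
= (1.85×7.510) / (1.79) = 13.89/1.790 = 7.76.

7.76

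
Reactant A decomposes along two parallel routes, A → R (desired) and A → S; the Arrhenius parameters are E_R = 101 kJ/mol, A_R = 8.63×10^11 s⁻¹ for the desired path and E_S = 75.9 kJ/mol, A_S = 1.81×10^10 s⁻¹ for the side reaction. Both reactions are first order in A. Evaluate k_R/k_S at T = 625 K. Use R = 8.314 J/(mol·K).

With equal orders, S_{R/S} = k_R/k_S = (A_R/A_S)·exp[(E_S−E_R)/(RT)].
(E_S−E_R)/(RT) = (75.9−101)×10³/(8.314×625) = -25100/5196 = -4.830.
k_R/k_S = (8.63×10^11/1.81×10^10)·exp(-4.830) = 47.68 × 0.007983 = 0.381.
Since E_R > E_S, raising the temperature improves selectivity toward R.

0.381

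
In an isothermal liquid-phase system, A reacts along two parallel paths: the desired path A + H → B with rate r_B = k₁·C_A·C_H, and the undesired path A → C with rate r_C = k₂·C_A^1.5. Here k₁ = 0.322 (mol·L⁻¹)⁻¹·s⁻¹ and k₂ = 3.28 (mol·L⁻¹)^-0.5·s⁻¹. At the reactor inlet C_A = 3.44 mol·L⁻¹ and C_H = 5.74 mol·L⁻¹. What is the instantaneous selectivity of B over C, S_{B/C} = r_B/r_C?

S_{B/C} = r_B/r_C = (k₁·C_A·C_H)/(k₂·C_A^1.5) = (k₁/k₂)·C_A^-0.5·C_H.
= (0.322×3.440×5.740) / (3.28×3.440^1.5) = 6.358/20.93 = 0.304.

0.304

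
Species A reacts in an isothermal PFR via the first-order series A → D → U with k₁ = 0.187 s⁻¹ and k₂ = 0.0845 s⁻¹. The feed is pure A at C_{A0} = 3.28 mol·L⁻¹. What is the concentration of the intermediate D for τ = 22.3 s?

0.817 mol·L⁻¹

The intermediate concentration in a first-order A→B→C sequence is C_D = k₁C_{A0}(e^(−k₁τ) − e^(−k₂τ))/(k₂−k₁).
e^(−k₁τ) = e^(−0.187×22.3) = e^(−4.170) = 0.01545; e^(−k₂τ) = e^(−1.884) = 0.1519.
C_D = 0.187×3.28/(0.0845−0.187) × (0.01545−0.1519) = (-5.984)×(-0.1365) = 0.8167 mol·L⁻¹.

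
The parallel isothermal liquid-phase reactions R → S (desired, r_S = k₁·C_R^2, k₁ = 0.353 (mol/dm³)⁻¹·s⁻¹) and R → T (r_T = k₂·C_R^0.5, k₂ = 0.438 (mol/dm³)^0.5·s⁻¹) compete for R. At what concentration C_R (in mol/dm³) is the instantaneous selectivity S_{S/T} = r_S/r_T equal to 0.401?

0.628 mol/dm³

S_{S/T} = (k₁/k₂)·C_R^1.5 ⇒ C_R = (S·k₂/k₁)^(1/1.5).
= (0.401×0.438/0.353)^(0.6667) = (0.4976)^(0.6667) = 0.628 mol/dm³.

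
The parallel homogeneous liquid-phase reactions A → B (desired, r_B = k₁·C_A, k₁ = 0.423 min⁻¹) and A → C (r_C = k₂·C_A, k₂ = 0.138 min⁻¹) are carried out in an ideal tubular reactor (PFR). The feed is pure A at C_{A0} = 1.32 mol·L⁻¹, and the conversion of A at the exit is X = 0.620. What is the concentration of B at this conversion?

C_A = C_{A0}(1−X) = 0.5016 mol·L⁻¹.
Both paths are first order in A, so the instantaneous fraction to B is constant: dC_B/d(−C_A) = k₁/(k₁+k₂) = 0.7540.
C_B = 0.7540·(C_{A0}−C_A) = 0.7540×0.8184 = 0.617 mol·L⁻¹.

0.617 mol·L⁻¹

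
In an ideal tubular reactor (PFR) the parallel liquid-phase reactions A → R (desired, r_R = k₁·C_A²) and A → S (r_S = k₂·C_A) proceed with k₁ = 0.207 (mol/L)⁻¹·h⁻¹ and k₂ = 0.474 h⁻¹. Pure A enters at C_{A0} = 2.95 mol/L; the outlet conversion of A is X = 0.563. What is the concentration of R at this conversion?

0.788 mol/L

C_A = C_{A0}(1−X) = 1.289 mol/L.
Along a PFR/batch, dC_S/dC_A = −r_S/(r_R+r_S) = −k₂/(k₂+k₁·C_A).
Integrating from C_{A0} to C_A: C_S = (0.474/0.207)·ln[(0.474+0.207·2.95)/(0.474+0.207·1.29)] = 2.290·ln(1.085/0.7409) = 0.8729 mol/L.
Then C_R = (C_{A0}−C_A) − C_S = 1.661 − 0.8729 = 0.7879 mol/L.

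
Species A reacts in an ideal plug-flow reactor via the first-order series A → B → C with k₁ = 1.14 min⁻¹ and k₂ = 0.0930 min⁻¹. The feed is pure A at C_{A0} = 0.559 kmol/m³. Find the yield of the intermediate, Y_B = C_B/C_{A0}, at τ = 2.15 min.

Solving the coupled first-order balances gives C_B(τ) = [k₁/(k₂−k₁)]·C_{A0}·(e^(−k₁τ) − e^(−k₂τ)).
e^(−k₁τ) = e^(−1.14×2.15) = e^(−2.451) = 0.08621; e^(−k₂τ) = e^(−0.1999) = 0.8188.
C_B = 1.14×0.559/(0.0930−1.14) × (0.08621−0.8188) = (-0.6087)×(-0.7326) = 0.4459 kmol/m³.
Y_B = C_B/C_{A0} = 0.4459/0.559 = 0.798.

0.798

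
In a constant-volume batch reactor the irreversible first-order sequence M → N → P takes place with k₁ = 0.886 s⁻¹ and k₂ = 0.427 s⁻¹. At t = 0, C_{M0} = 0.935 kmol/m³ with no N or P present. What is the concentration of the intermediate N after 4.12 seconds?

0.264 kmol/m³

For first-order series with pure M initially, C_N(t) = k₁C_{M0}/(k₂−k₁)·(e^(−k₁t) − e^(−k₂t)).
e^(−k₁t) = e^(−0.886×4.12) = e^(−3.650) = 0.02598; e^(−k₂t) = e^(−1.759) = 0.1722.
C_N = 0.886×0.935/(0.427−0.886) × (0.02598−0.1722) = (-1.805)×(-0.1462) = 0.2639 kmol/m³.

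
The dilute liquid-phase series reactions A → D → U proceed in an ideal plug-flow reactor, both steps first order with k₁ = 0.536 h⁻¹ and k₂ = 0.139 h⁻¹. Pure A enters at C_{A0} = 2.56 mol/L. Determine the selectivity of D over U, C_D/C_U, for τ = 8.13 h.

Solving the coupled first-order balances gives C_D(τ) = [k₁/(k₂−k₁)]·C_{A0}·(e^(−k₁τ) − e^(−k₂τ)).
e^(−k₁τ) = e^(−0.536×8.13) = e^(−4.358) = 0.01281; e^(−k₂τ) = e^(−1.130) = 0.3230.
C_D = 0.536×2.56/(0.139−0.536) × (0.01281−0.3230) = (-3.456)×(-0.3102) = 1.072 mol/L.
C_A = C_{A0}e^(−k₁τ) = 0.03279 mol/L, so C_U = C_{A0}−C_A−C_D = 1.455 mol/L; C_D/C_U = 0.737.

0.737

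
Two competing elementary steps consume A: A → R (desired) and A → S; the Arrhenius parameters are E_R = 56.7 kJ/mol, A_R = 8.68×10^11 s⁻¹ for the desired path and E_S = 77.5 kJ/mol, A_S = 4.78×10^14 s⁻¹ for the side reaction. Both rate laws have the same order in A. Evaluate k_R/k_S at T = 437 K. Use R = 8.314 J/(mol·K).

0.556

With equal orders, S_{R/S} = k_R/k_S = (A_R/A_S)·exp[(E_S−E_R)/(RT)].
(E_S−E_R)/(RT) = (77.5−56.7)×10³/(8.314×437) = 20800/3633 = 5.725.
k_R/k_S = (8.68×10^11/4.78×10^14)·exp(5.725) = 0.001816 × 306.4 = 0.556.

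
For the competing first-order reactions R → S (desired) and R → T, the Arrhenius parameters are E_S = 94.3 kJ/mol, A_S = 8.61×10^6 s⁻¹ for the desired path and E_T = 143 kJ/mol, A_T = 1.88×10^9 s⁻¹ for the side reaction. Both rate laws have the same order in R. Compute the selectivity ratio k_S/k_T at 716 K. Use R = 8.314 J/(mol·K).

16.4

With equal orders, S_{S/T} = k_S/k_T = (A_S/A_T)·exp[(E_T−E_S)/(RT)].
(E_T−E_S)/(RT) = (143−94.3)×10³/(8.314×716) = 48700/5953 = 8.181.
k_S/k_T = (8.61×10^6/1.88×10^9)·exp(8.181) = 0.004580 × 3572 = 16.4.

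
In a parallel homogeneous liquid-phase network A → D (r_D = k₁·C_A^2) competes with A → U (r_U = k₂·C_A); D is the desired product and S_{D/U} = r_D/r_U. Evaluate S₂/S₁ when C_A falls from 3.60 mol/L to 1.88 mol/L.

S_{D/U} = (k₁/k₂)·C_A, so S₂/S₁ = (C_{A,2}/C_{A,1}).
= 1.88/3.60 = 0.522.
Selectivity toward D falls as C_A falls — high-concentration operation is favoured.

0.522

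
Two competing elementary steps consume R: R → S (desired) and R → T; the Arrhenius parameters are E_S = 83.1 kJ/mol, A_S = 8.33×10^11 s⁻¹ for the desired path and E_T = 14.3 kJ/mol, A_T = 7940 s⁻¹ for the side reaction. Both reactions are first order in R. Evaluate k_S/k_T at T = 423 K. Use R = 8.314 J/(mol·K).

0.335

With equal orders, S_{S/T} = k_S/k_T = (A_S/A_T)·exp[(E_T−E_S)/(RT)].
(E_T−E_S)/(RT) = (14.3−83.1)×10³/(8.314×423) = -68800/3517 = -19.56.
k_S/k_T = (8.33×10^11/7940)·exp(-19.56) = 1.049×10^8 × 3.190×10^-9 = 0.335.
Since E_S > E_T, raising the temperature improves selectivity toward S.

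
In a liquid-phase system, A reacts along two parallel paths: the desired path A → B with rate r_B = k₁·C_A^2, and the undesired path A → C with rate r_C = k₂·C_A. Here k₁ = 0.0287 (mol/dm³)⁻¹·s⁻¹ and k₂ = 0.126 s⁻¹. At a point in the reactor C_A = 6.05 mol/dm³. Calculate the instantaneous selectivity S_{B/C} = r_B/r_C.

S_{B/C} = r_B/r_C = (k₁·C_A^2)/(k₂·C_A) = (k₁/k₂)·C_A.
= (0.0287×6.050^2) / (0.126×6.050) = 1.050/0.7623 = 1.38.
Since the desired path is higher order in A, keeping C_A high (PFR or concentrated feed) favours B.

1.38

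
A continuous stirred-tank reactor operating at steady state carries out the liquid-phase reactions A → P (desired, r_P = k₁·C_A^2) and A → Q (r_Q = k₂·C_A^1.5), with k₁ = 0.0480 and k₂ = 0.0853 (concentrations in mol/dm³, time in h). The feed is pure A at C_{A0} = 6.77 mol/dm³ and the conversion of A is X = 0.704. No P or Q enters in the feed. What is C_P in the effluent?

Exit C_A = C_{A0}(1−X) = 6.77×0.296 = 2.004 mol/dm³.
A CSTR operates uniformly at the exit composition, giving r_P = 0.1928 and r_Q = 0.2420 (each k·C_A^n at C_A = 2.004).
Fraction of consumed A going to P: r_P/(r_P+r_Q) = 0.4434.
C_P = 0.4434·C_{A0}·X = 0.4434×6.77×0.704 = 2.11 mol/dm³.

2.11 mol/dm³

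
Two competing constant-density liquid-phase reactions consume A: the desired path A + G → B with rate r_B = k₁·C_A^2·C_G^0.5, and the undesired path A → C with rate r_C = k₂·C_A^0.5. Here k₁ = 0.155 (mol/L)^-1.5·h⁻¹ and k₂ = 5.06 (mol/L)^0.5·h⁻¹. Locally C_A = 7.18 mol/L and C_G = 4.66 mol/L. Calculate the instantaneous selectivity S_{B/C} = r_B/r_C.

1.27

S_{B/C} = r_B/r_C = (k₁·C_A^2·C_G^0.5)/(k₂·C_A^0.5) = (k₁/k₂)·C_A^1.5·C_G^0.5.
= (0.155×7.180^2×4.660^0.5) / (5.06×7.180^0.5) = 17.25/13.56 = 1.27.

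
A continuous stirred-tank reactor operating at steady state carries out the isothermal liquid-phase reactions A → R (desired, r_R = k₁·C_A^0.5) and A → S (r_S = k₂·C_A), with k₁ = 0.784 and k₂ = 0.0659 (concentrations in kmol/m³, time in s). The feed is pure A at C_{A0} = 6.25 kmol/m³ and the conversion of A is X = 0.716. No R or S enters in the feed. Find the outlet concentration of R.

4.02 kmol/m³

Exit C_A = C_{A0}(1−X) = 6.25×0.284 = 1.775 kmol/m³.
In a CSTR the entire volume is at exit conditions, so r_R = 0.784×1.775^0.5 = 1.045 and r_S = 0.0659×1.775 = 0.1170.
Fraction of consumed A going to R: r_R/(r_R+r_S) = 0.8993.
C_R = 0.8993·C_{A0}·X = 0.8993×6.25×0.716 = 4.02 kmol/m³.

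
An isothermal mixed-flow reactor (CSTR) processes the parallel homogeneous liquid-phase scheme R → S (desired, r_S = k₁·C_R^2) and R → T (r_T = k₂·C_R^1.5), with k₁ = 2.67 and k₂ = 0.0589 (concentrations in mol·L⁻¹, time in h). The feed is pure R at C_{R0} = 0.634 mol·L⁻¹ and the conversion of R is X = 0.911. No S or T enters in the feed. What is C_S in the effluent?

Exit C_R = C_{R0}(1−X) = 0.634×0.0890 = 0.05643 mol·L⁻¹.
A CSTR operates uniformly at the exit composition, giving r_S = 0.008501 and r_T = 7.895×10^-4 (each k·C_R^n at C_R = 0.05643).
Fraction of consumed R going to S: r_S/(r_S+r_T) = 0.9150.
C_S = 0.9150·C_{R0}·X = 0.9150×0.634×0.911 = 0.528 mol·L⁻¹.

0.528 mol·L⁻¹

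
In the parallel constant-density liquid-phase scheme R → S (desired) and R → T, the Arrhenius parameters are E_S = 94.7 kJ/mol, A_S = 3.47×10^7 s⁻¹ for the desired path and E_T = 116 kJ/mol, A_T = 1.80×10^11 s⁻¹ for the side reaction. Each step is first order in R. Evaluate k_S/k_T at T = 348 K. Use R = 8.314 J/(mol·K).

0.304

k_S/k_T = (A_S/A_T)·exp[−(E_S−E_T)/(RT)] = (A_S/A_T)·exp[(E_T−E_S)/(RT)].
(E_T−E_S)/(RT) = (116−94.7)×10³/(8.314×348) = 21300/2893 = 7.362.
k_S/k_T = (3.47×10^7/1.80×10^11)·exp(7.362) = 1.928×10^-4 × 1575 = 0.304.
Since E_S < E_T, lowering the temperature improves selectivity toward S.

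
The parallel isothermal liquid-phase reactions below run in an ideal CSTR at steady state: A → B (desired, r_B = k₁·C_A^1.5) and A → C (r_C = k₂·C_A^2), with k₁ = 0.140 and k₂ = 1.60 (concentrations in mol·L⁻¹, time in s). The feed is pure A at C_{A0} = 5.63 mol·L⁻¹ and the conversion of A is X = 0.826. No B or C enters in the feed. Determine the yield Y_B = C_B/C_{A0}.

Exit C_A = C_{A0}(1−X) = 5.63×0.174 = 0.9796 mol·L⁻¹.
A CSTR operates uniformly at the exit composition, giving r_B = 0.1357 and r_C = 1.535 (each k·C_A^n at C_A = 0.9796).
Fraction of consumed A going to B: r_B/(r_B+r_C) = 0.08122.
C_B = 0.08122·C_{A0}·X = 0.08122×5.63×0.826 = 0.378 mol·L⁻¹; Y_B = C_B/C_{A0} = 0.0671.

0.0671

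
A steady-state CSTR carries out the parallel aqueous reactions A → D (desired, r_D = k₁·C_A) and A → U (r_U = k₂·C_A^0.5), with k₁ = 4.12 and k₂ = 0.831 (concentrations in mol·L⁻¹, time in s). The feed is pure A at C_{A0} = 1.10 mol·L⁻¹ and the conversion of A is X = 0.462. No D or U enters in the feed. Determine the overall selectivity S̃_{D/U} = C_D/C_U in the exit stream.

3.81

Exit C_A = C_{A0}(1−X) = 1.10×0.538 = 0.5918 mol·L⁻¹.
In a CSTR the entire volume is at exit conditions, so r_D = 4.12×0.5918 = 2.438 and r_U = 0.831×0.5918^0.5 = 0.6393.
Overall selectivity = C_D/C_U = r_Dτ/(r_Uτ) = r_D/r_U = 3.81.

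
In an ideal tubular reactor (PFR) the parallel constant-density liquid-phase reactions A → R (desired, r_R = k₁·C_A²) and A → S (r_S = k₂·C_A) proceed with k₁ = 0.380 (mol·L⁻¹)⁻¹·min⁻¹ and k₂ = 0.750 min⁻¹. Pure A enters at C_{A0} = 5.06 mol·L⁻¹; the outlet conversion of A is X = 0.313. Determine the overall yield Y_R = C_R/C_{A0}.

0.213

C_A = C_{A0}(1−X) = 3.476 mol·L⁻¹.
Along a PFR/batch, dC_S/dC_A = −r_S/(r_R+r_S) = −k₂/(k₂+k₁·C_A).
Integrating from C_{A0} to C_A: C_S = (0.750/0.380)·ln[(0.750+0.380·5.06)/(0.750+0.380·3.48)] = 1.974·ln(2.673/2.071) = 0.5035 mol·L⁻¹.
Then C_R = (C_{A0}−C_A) − C_S = 1.584 − 0.5035 = 1.080 mol·L⁻¹.
Y_R = C_R/C_{A0} = 1.080/5.06 = 0.213.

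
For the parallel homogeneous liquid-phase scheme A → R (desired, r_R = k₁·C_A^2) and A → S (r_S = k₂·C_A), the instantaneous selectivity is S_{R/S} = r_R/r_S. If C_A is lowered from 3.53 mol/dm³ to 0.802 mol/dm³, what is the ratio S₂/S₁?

0.227

S_{R/S} = (k₁/k₂)·C_A, so S₂/S₁ = (C_{A,2}/C_{A,1}).
= 0.802/3.53 = 0.227.
Selectivity toward R falls as C_A falls — high-concentration operation is favoured.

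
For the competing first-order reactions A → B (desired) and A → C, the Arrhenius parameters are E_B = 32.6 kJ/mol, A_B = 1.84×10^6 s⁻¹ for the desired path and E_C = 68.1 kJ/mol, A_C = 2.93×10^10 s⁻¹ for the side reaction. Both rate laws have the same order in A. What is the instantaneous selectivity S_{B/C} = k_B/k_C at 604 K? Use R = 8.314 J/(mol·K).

k_B/k_C = (A_B/A_C)·exp[−(E_B−E_C)/(RT)] = (A_B/A_C)·exp[(E_C−E_B)/(RT)].
(E_C−E_B)/(RT) = (68.1−32.6)×10³/(8.314×604) = 35500/5022 = 7.069.
k_B/k_C = (1.84×10^6/2.93×10^10)·exp(7.069) = 6.280×10^-5 × 1175 = 0.0738.
Since E_B < E_C, lowering the temperature improves selectivity toward B.

0.0738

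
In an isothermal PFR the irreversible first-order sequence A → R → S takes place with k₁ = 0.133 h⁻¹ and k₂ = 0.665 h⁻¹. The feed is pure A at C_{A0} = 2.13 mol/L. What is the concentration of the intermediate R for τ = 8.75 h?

For first-order series with pure A initially, C_R(τ) = k₁C_{A0}/(k₂−k₁)·(e^(−k₁τ) − e^(−k₂τ)).
e^(−k₁τ) = e^(−0.133×8.75) = e^(−1.164) = 0.3123; e^(−k₂τ) = e^(−5.819) = 0.002971.
C_R = 0.133×2.13/(0.665−0.133) × (0.3123−0.002971) = 0.5325×0.3093 = 0.1647 mol/L.

0.165 mol/L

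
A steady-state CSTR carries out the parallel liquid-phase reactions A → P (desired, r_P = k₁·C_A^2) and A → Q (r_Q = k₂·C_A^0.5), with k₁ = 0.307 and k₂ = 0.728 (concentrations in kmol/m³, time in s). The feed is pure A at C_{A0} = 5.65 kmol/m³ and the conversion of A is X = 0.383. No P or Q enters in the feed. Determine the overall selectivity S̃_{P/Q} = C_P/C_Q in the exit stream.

2.74

Exit C_A = C_{A0}(1−X) = 5.65×0.617 = 3.486 kmol/m³.
Rates in a CSTR are evaluated at the outlet concentration: r_P = 0.307×3.486^2 = 3.731, r_Q = 0.728×3.486^0.5 = 1.359.
Overall selectivity = C_P/C_Q = r_Pτ/(r_Qτ) = r_P/r_Q = 2.74.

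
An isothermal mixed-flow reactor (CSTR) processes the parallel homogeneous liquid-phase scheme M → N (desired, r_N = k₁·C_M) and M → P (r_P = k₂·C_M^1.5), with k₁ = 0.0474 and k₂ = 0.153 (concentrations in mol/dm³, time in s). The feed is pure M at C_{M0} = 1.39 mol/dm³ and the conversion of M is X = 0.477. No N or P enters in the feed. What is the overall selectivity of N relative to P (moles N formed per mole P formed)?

Exit C_M = C_{M0}(1−X) = 1.39×0.523 = 0.7270 mol/dm³.
A CSTR operates uniformly at the exit composition, giving r_N = 0.03446 and r_P = 0.09483 (each k·C_M^n at C_M = 0.7270).
Overall selectivity = C_N/C_P = r_Nτ/(r_Pτ) = r_N/r_P = 0.363.

0.363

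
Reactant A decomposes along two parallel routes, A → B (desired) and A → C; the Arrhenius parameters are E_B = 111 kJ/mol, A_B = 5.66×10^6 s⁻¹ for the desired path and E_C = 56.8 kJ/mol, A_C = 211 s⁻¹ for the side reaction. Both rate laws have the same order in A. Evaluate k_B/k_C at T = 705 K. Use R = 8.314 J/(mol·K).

With equal orders, S_{B/C} = k_B/k_C = (A_B/A_C)·exp[(E_C−E_B)/(RT)].
(E_C−E_B)/(RT) = (56.8−111)×10³/(8.314×705) = -54200/5861 = -9.247.
k_B/k_C = (5.66×10^6/211)·exp(-9.247) = 26825 × 9.640×10^-5 = 2.59.

2.59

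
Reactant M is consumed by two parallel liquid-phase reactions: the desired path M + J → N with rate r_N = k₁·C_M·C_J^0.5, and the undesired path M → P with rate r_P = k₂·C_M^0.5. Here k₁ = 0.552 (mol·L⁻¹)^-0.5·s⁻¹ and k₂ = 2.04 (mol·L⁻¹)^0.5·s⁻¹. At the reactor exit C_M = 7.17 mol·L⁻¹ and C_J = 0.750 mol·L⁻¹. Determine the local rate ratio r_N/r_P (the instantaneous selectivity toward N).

S_{N/P} = r_N/r_P = (k₁·C_M·C_J^0.5)/(k₂·C_M^0.5) = (k₁/k₂)·C_M^0.5·C_J^0.5.
= (0.552×7.170×0.7500^0.5) / (2.04×7.170^0.5) = 3.428/5.462 = 0.627.
Since the desired path is higher order in M, keeping C_M high (PFR or concentrated feed) favours N.

0.627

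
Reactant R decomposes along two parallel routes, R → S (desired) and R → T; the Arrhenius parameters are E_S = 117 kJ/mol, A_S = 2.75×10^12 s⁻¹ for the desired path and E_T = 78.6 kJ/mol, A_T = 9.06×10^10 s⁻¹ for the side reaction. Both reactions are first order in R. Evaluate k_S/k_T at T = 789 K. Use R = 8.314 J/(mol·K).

With equal orders, S_{S/T} = k_S/k_T = (A_S/A_T)·exp[(E_T−E_S)/(RT)].
(E_T−E_S)/(RT) = (78.6−117)×10³/(8.314×789) = -38400/6560 = -5.854.
k_S/k_T = (2.75×10^12/9.06×10^10)·exp(-5.854) = 30.35 × 0.002869 = 0.0871.

0.0871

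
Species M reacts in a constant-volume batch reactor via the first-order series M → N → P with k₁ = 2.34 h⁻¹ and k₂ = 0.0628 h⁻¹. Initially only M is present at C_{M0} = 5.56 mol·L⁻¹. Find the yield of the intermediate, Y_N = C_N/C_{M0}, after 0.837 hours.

0.830

For first-order series with pure M initially, C_N(t) = k₁C_{M0}/(k₂−k₁)·(e^(−k₁t) − e^(−k₂t)).
e^(−k₁t) = e^(−2.34×0.837) = e^(−1.959) = 0.1411; e^(−k₂t) = e^(−0.05256) = 0.9488.
C_N = 2.34×5.56/(0.0628−2.34) × (0.1411−0.9488) = (-5.713)×(-0.8077) = 4.615 mol·L⁻¹.
Y_N = C_N/C_{M0} = 4.615/5.56 = 0.830.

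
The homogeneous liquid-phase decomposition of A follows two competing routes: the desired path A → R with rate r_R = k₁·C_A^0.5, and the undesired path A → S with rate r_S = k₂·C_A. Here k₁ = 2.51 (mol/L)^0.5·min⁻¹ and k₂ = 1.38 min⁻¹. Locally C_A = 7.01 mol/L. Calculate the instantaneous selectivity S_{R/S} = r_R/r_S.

S_{R/S} = r_R/r_S = (k₁·C_A^0.5)/(k₂·C_A) = (k₁/k₂)·C_A^-0.5.
= (2.51×7.010^0.5) / (1.38×7.010) = 6.646/9.674 = 0.687.
The undesired path is higher order in A, so low C_A (CSTR or dilute feed) favours R.

0.687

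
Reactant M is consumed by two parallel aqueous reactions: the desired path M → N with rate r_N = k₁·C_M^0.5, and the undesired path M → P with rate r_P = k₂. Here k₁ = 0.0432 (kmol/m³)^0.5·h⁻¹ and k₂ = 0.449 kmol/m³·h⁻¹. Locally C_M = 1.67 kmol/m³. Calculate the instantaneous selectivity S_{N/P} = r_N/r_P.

0.124

S_{N/P} = r_N/r_P = (k₁·C_M^0.5)/(k₂) = (k₁/k₂)·C_M^0.5.
= (0.0432×1.670^0.5) / (0.449) = 0.05583/0.4490 = 0.124.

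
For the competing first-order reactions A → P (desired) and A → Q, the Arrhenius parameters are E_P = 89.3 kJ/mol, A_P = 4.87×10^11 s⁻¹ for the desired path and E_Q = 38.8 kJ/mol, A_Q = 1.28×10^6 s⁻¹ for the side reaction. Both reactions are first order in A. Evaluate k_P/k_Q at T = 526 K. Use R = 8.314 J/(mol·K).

With equal orders, S_{P/Q} = k_P/k_Q = (A_P/A_Q)·exp[(E_Q−E_P)/(RT)].
(E_Q−E_P)/(RT) = (38.8−89.3)×10³/(8.314×526) = -50500/4373 = -11.55.
k_P/k_Q = (4.87×10^11/1.28×10^6)·exp(-11.55) = 3.805×10^5 × 9.658×10^-6 = 3.67.
Since E_P > E_Q, raising the temperature improves selectivity toward P.

3.67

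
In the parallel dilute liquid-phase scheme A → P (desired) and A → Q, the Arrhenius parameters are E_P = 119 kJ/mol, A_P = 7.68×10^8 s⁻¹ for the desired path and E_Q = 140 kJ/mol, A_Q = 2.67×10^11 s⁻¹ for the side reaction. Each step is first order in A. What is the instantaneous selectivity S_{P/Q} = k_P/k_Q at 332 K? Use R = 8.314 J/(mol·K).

With equal orders, S_{P/Q} = k_P/k_Q = (A_P/A_Q)·exp[(E_Q−E_P)/(RT)].
(E_Q−E_P)/(RT) = (140−119)×10³/(8.314×332) = 21000/2760 = 7.608.
k_P/k_Q = (7.68×10^8/2.67×10^11)·exp(7.608) = 0.002876 × 2014 = 5.79.
Since E_P < E_Q, lowering the temperature improves selectivity toward P.

5.79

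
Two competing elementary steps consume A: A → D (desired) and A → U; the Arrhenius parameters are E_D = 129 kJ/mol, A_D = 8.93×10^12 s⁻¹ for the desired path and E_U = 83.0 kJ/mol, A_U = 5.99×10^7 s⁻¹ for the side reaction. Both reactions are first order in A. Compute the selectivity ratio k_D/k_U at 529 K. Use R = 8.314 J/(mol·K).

4.28

With equal orders, S_{D/U} = k_D/k_U = (A_D/A_U)·exp[(E_U−E_D)/(RT)].
(E_U−E_D)/(RT) = (83.0−129)×10³/(8.314×529) = -46000/4398 = -10.46.
k_D/k_U = (8.93×10^12/5.99×10^7)·exp(-10.46) = 1.491×10^5 × 2.869×10^-5 = 4.28.
Since E_D > E_U, raising the temperature improves selectivity toward D.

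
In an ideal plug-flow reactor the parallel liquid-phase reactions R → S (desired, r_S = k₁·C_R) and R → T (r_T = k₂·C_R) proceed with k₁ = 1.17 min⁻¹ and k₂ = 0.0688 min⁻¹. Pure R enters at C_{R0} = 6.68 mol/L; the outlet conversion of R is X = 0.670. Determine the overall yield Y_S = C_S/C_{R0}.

0.633

C_R = C_{R0}(1−X) = 2.204 mol/L.
Both paths are first order in R, so the instantaneous fraction to S is constant: dC_S/d(−C_R) = k₁/(k₁+k₂) = 0.9445.
C_S = 0.9445·(C_{R0}−C_R) = 0.9445×4.476 = 4.23 mol/L.
Y_S = C_S/C_{R0} = 4.227/6.68 = 0.633.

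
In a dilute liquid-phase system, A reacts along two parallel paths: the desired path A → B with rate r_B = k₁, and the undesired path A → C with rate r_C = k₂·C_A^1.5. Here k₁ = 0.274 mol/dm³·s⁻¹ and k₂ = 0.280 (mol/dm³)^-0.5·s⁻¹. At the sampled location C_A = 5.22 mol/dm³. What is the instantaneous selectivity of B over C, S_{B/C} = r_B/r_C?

S_{B/C} = r_B/r_C = (k₁)/(k₂·C_A^1.5) = (k₁/k₂)·C_A^-1.5.
= (0.274) / (0.280×5.220^1.5) = 0.2740/3.339 = 0.0821.
The undesired path is higher order in A, so low C_A (CSTR or dilute feed) favours B.

0.0821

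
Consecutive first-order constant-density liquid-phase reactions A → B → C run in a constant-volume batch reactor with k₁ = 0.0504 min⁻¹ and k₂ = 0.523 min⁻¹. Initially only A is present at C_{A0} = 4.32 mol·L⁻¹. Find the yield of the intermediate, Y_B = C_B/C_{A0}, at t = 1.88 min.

Solving the coupled first-order balances gives C_B(t) = [k₁/(k₂−k₁)]·C_{A0}·(e^(−k₁t) − e^(−k₂t)).
e^(−k₁t) = e^(−0.0504×1.88) = e^(−0.09475) = 0.9096; e^(−k₂t) = e^(−0.9832) = 0.3741.
C_B = 0.0504×4.32/(0.523−0.0504) × (0.9096−0.3741) = 0.4607×0.5355 = 0.2467 mol·L⁻¹.
Y_B = C_B/C_{A0} = 0.2467/4.32 = 0.0571.

0.0571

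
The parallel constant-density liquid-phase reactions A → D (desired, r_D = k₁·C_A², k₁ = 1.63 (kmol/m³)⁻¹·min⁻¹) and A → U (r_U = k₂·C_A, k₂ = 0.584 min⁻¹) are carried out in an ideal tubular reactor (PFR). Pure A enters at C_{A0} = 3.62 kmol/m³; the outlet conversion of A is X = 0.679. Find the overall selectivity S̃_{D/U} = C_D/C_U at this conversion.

6.13

C_A = C_{A0}(1−X) = 1.162 kmol/m³.
Along a PFR/batch, dC_U/dC_A = −r_U/(r_D+r_U) = −k₂/(k₂+k₁·C_A).
Integrating from C_{A0} to C_A: C_U = (0.584/1.63)·ln[(0.584+1.63·3.62)/(0.584+1.63·1.16)] = 0.3583·ln(6.485/2.478) = 0.3446 kmol/m³.
Then C_D = (C_{A0}−C_A) − C_U = 2.458 − 0.3446 = 2.113 kmol/m³.
S̃_{D/U} = C_D/C_U = 2.113/0.3446 = 6.13.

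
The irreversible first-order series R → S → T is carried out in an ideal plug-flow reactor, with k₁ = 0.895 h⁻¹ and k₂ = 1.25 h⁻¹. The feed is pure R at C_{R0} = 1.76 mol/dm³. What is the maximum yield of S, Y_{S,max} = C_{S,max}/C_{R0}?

0.308

Evaluating C_S at τ_opt = ln(k₂/k₁)/(k₂−k₁) gives C_{S,max}/C_{R0} = (k₁/k₂)^[k₂/(k₂−k₁)].
= (0.895/1.25)^(1.25/(1.25−0.895)) = (0.7160)^(3.521) = 0.3084.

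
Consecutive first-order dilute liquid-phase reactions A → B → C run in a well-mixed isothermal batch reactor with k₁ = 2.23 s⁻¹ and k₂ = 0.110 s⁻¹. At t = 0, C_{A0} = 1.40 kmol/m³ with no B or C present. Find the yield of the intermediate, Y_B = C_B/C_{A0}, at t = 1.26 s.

0.852

Solving the coupled first-order balances gives C_B(t) = [k₁/(k₂−k₁)]·C_{A0}·(e^(−k₁t) − e^(−k₂t)).
e^(−k₁t) = e^(−2.23×1.26) = e^(−2.810) = 0.06022; e^(−k₂t) = e^(−0.1386) = 0.8706.
C_B = 2.23×1.40/(0.110−2.23) × (0.06022−0.8706) = (-1.473)×(-0.8104) = 1.193 kmol/m³.
Y_B = C_B/C_{A0} = 1.193/1.40 = 0.852.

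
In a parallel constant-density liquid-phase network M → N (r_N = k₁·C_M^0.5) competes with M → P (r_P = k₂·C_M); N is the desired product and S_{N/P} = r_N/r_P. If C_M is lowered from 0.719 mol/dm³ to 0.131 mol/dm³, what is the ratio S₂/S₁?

2.34

S_{N/P} = (k₁/k₂)·C_M^-0.5, so S₂/S₁ = (C_{M,2}/C_{M,1})^-0.5.
= (0.131/0.719)^(-0.5) = (0.1822)^(-0.5) = 2.34.
Selectivity toward N rises as C_M falls — low-concentration operation is favoured.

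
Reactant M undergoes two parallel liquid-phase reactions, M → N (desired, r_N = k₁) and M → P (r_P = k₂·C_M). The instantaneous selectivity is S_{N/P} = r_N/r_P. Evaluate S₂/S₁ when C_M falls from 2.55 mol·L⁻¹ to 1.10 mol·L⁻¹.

2.32

S_{N/P} = (k₁/k₂)·C_M⁻¹, so S₂/S₁ = (C_{M,2}/C_{M,1})⁻¹.
= 2.55/1.10 = 2.32.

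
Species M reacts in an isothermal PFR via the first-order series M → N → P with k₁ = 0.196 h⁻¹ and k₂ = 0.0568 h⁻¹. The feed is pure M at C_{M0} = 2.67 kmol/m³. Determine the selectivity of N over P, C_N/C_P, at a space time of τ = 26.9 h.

0.428

Solving the coupled first-order balances gives C_N(τ) = [k₁/(k₂−k₁)]·C_{M0}·(e^(−k₁τ) − e^(−k₂τ)).
e^(−k₁τ) = e^(−0.196×26.9) = e^(−5.272) = 0.005131; e^(−k₂τ) = e^(−1.528) = 0.2170.
C_N = 0.196×2.67/(0.0568−0.196) × (0.005131−0.2170) = (-3.759)×(-0.2119) = 0.7965 kmol/m³.
C_M = C_{M0}e^(−k₁τ) = 0.01370 kmol/m³, so C_P = C_{M0}−C_M−C_N = 1.860 kmol/m³; C_N/C_P = 0.428.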